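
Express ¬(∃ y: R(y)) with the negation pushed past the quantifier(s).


¬(∀ x: φ) = ∃ x: ¬φ, and ¬(∃ x: φ) = ∀ x: ¬φ.
Apply to the existential statement.

∀ y: ¬(R(y))


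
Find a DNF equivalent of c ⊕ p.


Step 1: c ⊕ p is true exactly when they disagree: (c ∧ ¬p) ∨ (¬c ∧ p).

(c ∧ (¬p)) ∨ ((¬c) ∧ p)


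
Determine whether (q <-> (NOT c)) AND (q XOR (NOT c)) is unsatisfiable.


Truth table over {c, q}:
c | q | φ
---------
F | F | F
T | F | F
F | T | F
T | T | F
Every row is false.

Yes, it is a contradiction.


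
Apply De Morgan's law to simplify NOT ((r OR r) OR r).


De Morgan: the negation of a disjunction is the conjunction of the negations.
Distribute NOT across OR, flipping it to AND, and negate each literal.

((NOT r) AND (NOT r)) AND (NOT r)


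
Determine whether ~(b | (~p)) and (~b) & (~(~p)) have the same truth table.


Compare truth tables:
b | p | φ | ψ
-------------
False | False | False | False
True | False | False | False
False | True | True | True
True | True | False | False
The columns φ and ψ agree on every row.

Yes, they are logically equivalent.


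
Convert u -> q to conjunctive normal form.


Step 1: Rewrite u → q as ¬u ∨ q.

(NOT u) OR q


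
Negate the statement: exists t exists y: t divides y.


Negation flips each quantifier (∀↔∃) and negates the inner predicate.
¬(exists t exists y: φ) = forall t forall y: ¬φ.

forall t forall y: ~(t divides y)


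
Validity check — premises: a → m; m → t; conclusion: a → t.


This matches the form of hypothetical syllogism: the conclusion follows in every model of the premises.

Valid.


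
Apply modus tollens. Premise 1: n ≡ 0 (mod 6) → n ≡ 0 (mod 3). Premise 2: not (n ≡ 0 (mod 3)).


Modus tollens: from (P → Q) and ¬Q, infer ¬P.
Q = 'n ≡ 0 (mod 3)' is denied; since P → Q, P must also fail.

Not (n ≡ 0 (mod 6)).


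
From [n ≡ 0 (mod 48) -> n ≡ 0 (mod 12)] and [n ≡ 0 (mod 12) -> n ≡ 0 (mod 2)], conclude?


Hypothetical syllogism: from (P → Q) and (Q → R), infer (P → R).
Chain the two implications through the shared middle term 'n ≡ 0 (mod 12)'.

n ≡ 0 (mod 48) -> n ≡ 0 (mod 2)


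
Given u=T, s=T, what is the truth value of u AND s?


Conjunction is true only when both operands are true.
Substitute: u=T, s=T.
T AND T evaluates to T.

T


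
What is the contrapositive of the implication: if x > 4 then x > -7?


The contrapositive of (P → Q) is (¬Q → ¬P); it is logically equivalent to the original.
Here P = 'x > 4' and Q = 'x > -7'.

If not (x > -7), then not (x > 4).


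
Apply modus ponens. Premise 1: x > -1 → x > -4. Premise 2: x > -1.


Modus ponens: from (P → Q) and P, infer Q.
P = 'x > -1' is asserted, and P → Q holds, so Q follows.

x > -4.


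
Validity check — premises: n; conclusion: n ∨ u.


This matches the form of disjunction introduction: the conclusion follows in every model of the premises.

Valid.


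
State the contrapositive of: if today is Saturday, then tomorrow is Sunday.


The contrapositive of (P → Q) is (¬Q → ¬P); it is logically equivalent to the original.
Here P = 'today is Saturday' and Q = 'tomorrow is Sunday'.

If not (tomorrow is Sunday), then not (today is Saturday).


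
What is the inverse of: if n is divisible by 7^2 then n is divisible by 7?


The inverse of (P → Q) is (¬P → ¬Q). It is equivalent to the converse, not to the original.
Here P = 'n is divisible by 7^2' and Q = 'n is divisible by 7'.

If not (n is divisible by 7^2), then not (n is divisible by 7).


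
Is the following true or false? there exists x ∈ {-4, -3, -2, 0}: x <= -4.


Evaluate the predicate on each element: -4:T, -3:F, -2:F, 0:F.
Witness x = -4 satisfies the predicate.

T


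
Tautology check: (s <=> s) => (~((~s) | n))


Build the truth table over {n, s}:
n | s | φ
---------
False | False | False
True | False | False
False | True | True
True | True | False
Counterexample at row 1: with n=False, s=False, the formula is False.

No, it is not a tautology.


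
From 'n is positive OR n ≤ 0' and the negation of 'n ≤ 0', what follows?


Disjunctive syllogism: from (P ∨ Q) and ¬P, infer Q.
One disjunct, 'n ≤ 0', is ruled out; the other must hold.

n is positive


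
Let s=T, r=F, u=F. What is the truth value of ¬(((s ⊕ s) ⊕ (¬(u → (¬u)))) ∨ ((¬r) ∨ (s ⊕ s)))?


Substitute s=T, r=F, u=F:
s ⊕ s = T ⊕ T = F
¬u = T
u → (¬u) = F → T = T
¬(u → (¬u)) = F
(s ⊕ s) ⊕ (¬(u → (¬u))) = F ⊕ F = F
¬r = T
s ⊕ s = T ⊕ T = F
(¬r) ∨ (s ⊕ s) = T ∨ F = T
((s ⊕ s) ⊕ (¬(u → (¬u)))) ∨ ((¬r) ∨ (s ⊕ s)) = F ∨ T = T
¬(((s ⊕ s) ⊕ (¬(u → (¬u)))) ∨ ((¬r) ∨ (s ⊕ s))) = F

F


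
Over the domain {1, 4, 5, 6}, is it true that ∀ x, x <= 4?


Evaluate the predicate on each element: 1:T, 4:T, 5:F, 6:F.
Counterexample x = 5 fails the predicate.

F


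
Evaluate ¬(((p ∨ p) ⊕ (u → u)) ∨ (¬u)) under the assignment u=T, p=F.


Substitute u=T, p=F:
p ∨ p = F ∨ F = F
u → u = T → T = T
(p ∨ p) ⊕ (u → u) = F ⊕ T = T
¬u = F
((p ∨ p) ⊕ (u → u)) ∨ (¬u) = T ∨ F = T
¬(((p ∨ p) ⊕ (u → u)) ∨ (¬u)) = F

F


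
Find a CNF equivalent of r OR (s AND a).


Step 1: Distribute ∨ over ∧: r ∨ (s ∧ a) = (r ∨ s) ∧ (r ∨ a).

(r OR s) AND (r OR a)


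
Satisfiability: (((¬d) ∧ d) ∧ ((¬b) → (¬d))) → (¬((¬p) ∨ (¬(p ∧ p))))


Search for a satisfying assignment over {b, d, p}.
Try b=F, d=F, p=F: the formula evaluates to T.
A satisfying assignment exists.

Satisfiable.


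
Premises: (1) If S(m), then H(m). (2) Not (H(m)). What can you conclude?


Modus tollens: from (P → Q) and ¬Q, infer ¬P.
Q = 'H(m)' is denied; since P → Q, P must also fail.

Not (S(m)).


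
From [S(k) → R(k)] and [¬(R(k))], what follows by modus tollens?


Modus tollens: from (P → Q) and ¬Q, infer ¬P.
Q = 'R(k)' is denied; since P → Q, P must also fail.

Not (S(k)).


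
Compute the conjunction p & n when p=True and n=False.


Conjunction is true only when both operands are true.
Substitute: p=True, n=False.
True & False evaluates to False.

False


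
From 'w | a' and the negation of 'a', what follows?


Disjunctive syllogism: from (P ∨ Q) and ¬P, infer Q.
One disjunct, 'a', is ruled out; the other must hold.

w


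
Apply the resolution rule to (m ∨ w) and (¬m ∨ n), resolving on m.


The clauses contain complementary literals m and ¬m.
Resolution eliminates this pair and disjoins the remaining literals (merging duplicates).

(w ∨ n)


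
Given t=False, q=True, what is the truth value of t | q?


Disjunction is false only when both operands are false.
Substitute: t=False, q=True.
False | True evaluates to True.

True


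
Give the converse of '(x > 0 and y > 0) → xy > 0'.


The converse of (P → Q) is (Q → P). It is not in general equivalent to the original.
Here P = '(x > 0 and y > 0)' and Q = 'xy > 0'.

If xy > 0, then (x > 0 and y > 0).


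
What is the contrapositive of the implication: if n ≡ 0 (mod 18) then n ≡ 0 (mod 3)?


The contrapositive of (P → Q) is (¬Q → ¬P); it is logically equivalent to the original.
Here P = 'n ≡ 0 (mod 18)' and Q = 'n ≡ 0 (mod 3)'.

If not (n ≡ 0 (mod 3)), then not (n ≡ 0 (mod 18)).


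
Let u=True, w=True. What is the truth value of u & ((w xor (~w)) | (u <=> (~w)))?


Substitute u=True, w=True:
~w = False
w xor (~w) = True xor False = True
~w = False
u <=> (~w) = True <=> False = False
(w xor (~w)) | (u <=> (~w)) = True | False = True
u & ((w xor (~w)) | (u <=> (~w))) = True & True = True

True


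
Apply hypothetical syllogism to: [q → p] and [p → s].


Hypothetical syllogism: from (P → Q) and (Q → R), infer (P → R).
Chain the two implications through the shared middle term 'p'.

q → s


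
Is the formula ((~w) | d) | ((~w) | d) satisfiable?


Search for a satisfying assignment over {d, w}.
Try d=False, w=False: the formula evaluates to True.
A satisfying assignment exists.

Satisfiable.


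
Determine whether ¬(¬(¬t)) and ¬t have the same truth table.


Compare truth tables:
t | φ | ψ
---------
F | T | T
T | F | F
The columns φ and ψ agree on every row.

Yes, they are logically equivalent.


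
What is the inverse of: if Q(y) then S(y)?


The inverse of (P → Q) is (¬P → ¬Q). It is equivalent to the converse, not to the original.
Here P = 'Q(y)' and Q = 'S(y)'.

If not (Q(y)), then not (S(y)).


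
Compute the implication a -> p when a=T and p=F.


Implication is false only when antecedent is true and consequent is false.
Substitute: a=T, p=F.
T -> F evaluates to F.

F


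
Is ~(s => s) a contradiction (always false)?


Truth table over {s}:
s | φ
-----
False | False
True | False
Every row is false.

Yes, it is a contradiction.


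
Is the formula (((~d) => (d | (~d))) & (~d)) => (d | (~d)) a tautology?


Build the truth table over {d}:
d | φ
-----
False | True
True | True
Every row evaluates to true.

Yes, it is a tautology.


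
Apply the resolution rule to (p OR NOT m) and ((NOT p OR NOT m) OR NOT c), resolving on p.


The clauses contain complementary literals p and NOTp.
Resolution eliminates this pair and disjoins the remaining literals (merging duplicates).

(NOT m OR NOT c)


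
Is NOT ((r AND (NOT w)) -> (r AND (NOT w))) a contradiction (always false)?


Truth table over {r, w}:
r | w | φ
---------
F | F | F
T | F | F
F | T | F
T | T | F
Every row is false.

Yes, it is a contradiction.


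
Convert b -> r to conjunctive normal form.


Step 1: Rewrite b → r as ¬b ∨ r.

(NOT b) OR r


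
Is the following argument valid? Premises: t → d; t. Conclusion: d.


This matches the form of modus ponens: the conclusion follows in every model of the premises.

Valid.


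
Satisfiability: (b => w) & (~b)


Search for a satisfying assignment over {b, w}.
Try b=False, w=False: the formula evaluates to True.
A satisfying assignment exists.

Satisfiable.


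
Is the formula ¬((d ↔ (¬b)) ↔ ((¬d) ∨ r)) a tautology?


Build the truth table over {b, d, r}:
b | d | r | φ
-------------
F | F | F | T
T | F | F | F
F | T | F | T
T | T | F | F
F | F | T | T
T | F | T | F
F | T | T | F
T | T | T | T
Counterexample at row 2: with b=T, d=F, r=F, the formula is F.

No, it is not a tautology.


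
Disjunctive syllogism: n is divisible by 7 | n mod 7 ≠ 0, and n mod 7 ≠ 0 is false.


Disjunctive syllogism: from (P ∨ Q) and ¬P, infer Q.
One disjunct, 'n mod 7 ≠ 0', is ruled out; the other must hold.

n is divisible by 7


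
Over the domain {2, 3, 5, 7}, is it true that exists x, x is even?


Evaluate the predicate on each element: 2:True, 3:False, 5:False, 7:False.
Witness x = 2 satisfies the predicate.

True


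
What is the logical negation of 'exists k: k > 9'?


¬(forall x: φ) = exists x: ¬φ, and ¬(exists x: φ) = forall x: ¬φ.
Apply to the existential statement.

forall k: ~(k > 9)


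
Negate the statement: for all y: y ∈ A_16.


¬(for all x: φ) = there exists x: ¬φ, and ¬(there exists x: φ) = for all x: ¬φ.
Apply to the universal statement.

there exists y: NOT(y ∈ A_16)


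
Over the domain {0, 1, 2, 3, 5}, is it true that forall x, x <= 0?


Evaluate the predicate on each element: 0:True, 1:False, 2:False, 3:False, 5:False.
Counterexample x = 1 fails the predicate.

False


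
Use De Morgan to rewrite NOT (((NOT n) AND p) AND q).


De Morgan: the negation of a conjunction is the disjunction of the negations.
Distribute NOT across AND, flipping it to OR, and negate each literal.

(n OR (NOT p)) OR (NOT q)


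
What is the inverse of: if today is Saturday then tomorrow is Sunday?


The inverse of (P → Q) is (¬P → ¬Q). It is equivalent to the converse, not to the original.
Here P = 'today is Saturday' and Q = 'tomorrow is Sunday'.

If not (today is Saturday), then not (tomorrow is Sunday).


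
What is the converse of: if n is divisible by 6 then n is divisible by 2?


The converse of (P → Q) is (Q → P). It is not in general equivalent to the original.
Here P = 'n is divisible by 6' and Q = 'n is divisible by 2'.

If n is divisible by 2, then n is divisible by 6.


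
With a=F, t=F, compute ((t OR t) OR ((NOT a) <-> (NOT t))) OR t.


Substitute a=F, t=F:
t OR t = F OR F = F
NOT a = T
NOT t = T
(NOT a) <-> (NOT t) = T <-> T = T
(t OR t) OR ((NOT a) <-> (NOT t)) = F OR T = T
((t OR t) OR ((NOT a) <-> (NOT t))) OR t = T OR F = T

T


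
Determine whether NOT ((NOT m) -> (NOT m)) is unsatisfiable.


Truth table over {m}:
m | φ
-----
F | F
T | F
Every row is false.

Yes, it is a contradiction.


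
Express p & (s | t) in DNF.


Step 1: Distribute ∧ over ∨: p ∧ (s ∨ t) = (p ∧ s) ∨ (p ∧ t).

(p & s) | (p & t)


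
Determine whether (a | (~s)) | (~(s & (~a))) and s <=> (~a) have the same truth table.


Compare truth tables:
a | s | φ | ψ
-------------
False | False | True | False
True | False | True | True
False | True | False | True
True | True | True | False
They differ at row 1 (a=False, s=False): φ=True but ψ=False.

No, they are not logically equivalent.


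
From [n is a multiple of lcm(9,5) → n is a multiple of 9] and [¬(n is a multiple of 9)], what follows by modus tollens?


Modus tollens: from (P → Q) and ¬Q, infer ¬P.
Q = 'n is a multiple of 9' is denied; since P → Q, P must also fail.

Not (n is a multiple of lcm(9,5)).


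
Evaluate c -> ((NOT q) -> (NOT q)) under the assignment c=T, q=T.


Substitute c=T, q=T:
NOT q = F
NOT q = F
(NOT q) -> (NOT q) = F -> F = T
c -> ((NOT q) -> (NOT q)) = T -> T = T

T


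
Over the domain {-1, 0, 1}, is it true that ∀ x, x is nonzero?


Evaluate the predicate on each element: -1:T, 0:F, 1:T.
Counterexample x = 0 fails the predicate.

F


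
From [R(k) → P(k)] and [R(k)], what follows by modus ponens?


Modus ponens: from (P → Q) and P, infer Q.
P = 'R(k)' is asserted, and P → Q holds, so Q follows.

P(k).


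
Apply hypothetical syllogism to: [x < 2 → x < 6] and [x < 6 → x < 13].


Hypothetical syllogism: from (P → Q) and (Q → R), infer (P → R).
Chain the two implications through the shared middle term 'x < 6'.

x < 2 → x < 13


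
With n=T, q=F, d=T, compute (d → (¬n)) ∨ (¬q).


Substitute n=T, q=F, d=T:
¬n = F
d → (¬n) = T → F = F
¬q = T
(d → (¬n)) ∨ (¬q) = F ∨ T = T

T


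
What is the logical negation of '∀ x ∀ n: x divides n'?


Negation flips each quantifier (∀↔∃) and negates the inner predicate.
¬(∀ x ∀ n: φ) = ∃ x ∃ n: ¬φ.

∃ x ∃ n: ¬(x divides n)


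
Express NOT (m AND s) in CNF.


Step 1: Apply De Morgan: ¬(m ∧ s) = ¬m ∨ ¬s.

(NOT m) OR (NOT s)


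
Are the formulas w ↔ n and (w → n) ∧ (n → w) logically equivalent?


Compare truth tables:
n | w | φ | ψ
-------------
F | F | T | T
T | F | F | F
F | T | F | F
T | T | T | T
The columns φ and ψ agree on every row.

Yes, they are logically equivalent.


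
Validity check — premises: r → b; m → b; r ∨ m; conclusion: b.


This matches the form of proof by cases: the conclusion follows in every model of the premises.

Valid.


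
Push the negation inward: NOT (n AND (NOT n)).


De Morgan: the negation of a conjunction is the disjunction of the negations.
Distribute NOT across AND, flipping it to OR, and negate each literal.

(NOT n) OR n


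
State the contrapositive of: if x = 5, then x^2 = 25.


The contrapositive of (P → Q) is (¬Q → ¬P); it is logically equivalent to the original.
Here P = 'x = 5' and Q = 'x^2 = 25'.

If not (x^2 = 25), then not (x = 5).


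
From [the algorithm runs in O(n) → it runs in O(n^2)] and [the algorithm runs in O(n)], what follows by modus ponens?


Modus ponens: from (P → Q) and P, infer Q.
P = 'the algorithm runs in O(n)' is asserted, and P → Q holds, so Q follows.

it runs in O(n^2).


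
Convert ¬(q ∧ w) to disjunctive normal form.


Step 1: Apply De Morgan: ¬(q ∧ w) = ¬q ∨ ¬w.

(¬q) ∨ (¬w)


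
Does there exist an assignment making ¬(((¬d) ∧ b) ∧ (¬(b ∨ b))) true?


Search for a satisfying assignment over {b, d}.
Try b=F, d=F: the formula evaluates to T.
A satisfying assignment exists.

Satisfiable.


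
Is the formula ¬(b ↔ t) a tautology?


Build the truth table over {b, t}:
b | t | φ
---------
F | F | F
T | F | T
F | T | T
T | T | F
Counterexample at row 1: with b=F, t=F, the formula is F.

No, it is not a tautology.


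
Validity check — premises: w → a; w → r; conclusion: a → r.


This is (no valid rule). There exist truth assignments where the premises are all true but the conclusion is false.

Invalid.


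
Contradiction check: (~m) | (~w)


Truth table over {m, w}:
m | w | φ
---------
False | False | True
True | False | True
False | True | True
True | True | False
Satisfying assignment at row 1: m=False, w=False gives True.

No, it is not a contradiction.


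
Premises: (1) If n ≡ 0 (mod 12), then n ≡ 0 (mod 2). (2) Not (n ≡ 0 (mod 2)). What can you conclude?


Modus tollens: from (P → Q) and ¬Q, infer ¬P.
Q = 'n ≡ 0 (mod 2)' is denied; since P → Q, P must also fail.

Not (n ≡ 0 (mod 12)).


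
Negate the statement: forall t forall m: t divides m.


Negation flips each quantifier (∀↔∃) and negates the inner predicate.
¬(forall t forall m: φ) = exists t exists m: ¬φ.

exists t exists m: ~(t divides m)


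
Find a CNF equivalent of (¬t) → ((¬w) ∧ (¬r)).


Step 1: Rewrite (¬t) → ((¬w) ∧ (¬r)) as ¬(¬t) ∨ ((¬w) ∧ (¬r)).
Step 2: Distribute ∨ over ∧.
Step 3: Eliminate any double negations (¬¬X = X).

(t ∨ (¬w)) ∧ (t ∨ (¬r))


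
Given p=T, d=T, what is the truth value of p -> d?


Implication is false only when antecedent is true and consequent is false.
Substitute: p=T, d=T.
T -> T evaluates to T.

T


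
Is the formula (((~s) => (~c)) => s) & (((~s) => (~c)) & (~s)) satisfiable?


Check all 4 assignments over {c, s}:
c | s | φ
---------
False | False | False
True | False | False
False | True | False
True | True | False
No assignment makes the formula true.

Unsatisfiable.


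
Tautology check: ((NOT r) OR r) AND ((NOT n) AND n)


Build the truth table over {n, r}:
n | r | φ
---------
F | F | F
T | F | F
F | T | F
T | T | F
Counterexample at row 1: with n=F, r=F, the formula is F.

No, it is not a tautology.


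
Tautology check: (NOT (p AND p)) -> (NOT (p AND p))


Build the truth table over {p}:
p | φ
-----
F | T
T | T
Every row evaluates to true.

Yes, it is a tautology.


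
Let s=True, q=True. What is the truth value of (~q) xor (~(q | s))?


Substitute s=True, q=True:
~q = False
q | s = True | True = True
~(q | s) = False
(~q) xor (~(q | s)) = False xor False = False

False


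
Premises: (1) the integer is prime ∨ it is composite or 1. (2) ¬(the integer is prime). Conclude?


Disjunctive syllogism: from (P ∨ Q) and ¬P, infer Q.
One disjunct, 'the integer is prime', is ruled out; the other must hold.

it is composite or 1


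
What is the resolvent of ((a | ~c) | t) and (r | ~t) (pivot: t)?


The clauses contain complementary literals t and ~t.
Resolution eliminates this pair and disjoins the remaining literals (merging duplicates).

((~c | a) | r)


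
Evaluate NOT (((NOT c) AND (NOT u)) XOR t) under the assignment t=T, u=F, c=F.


Substitute t=T, u=F, c=F:
NOT c = T
NOT u = T
(NOT c) AND (NOT u) = T AND T = T
((NOT c) AND (NOT u)) XOR t = T XOR T = F
NOT (((NOT c) AND (NOT u)) XOR t) = T

T


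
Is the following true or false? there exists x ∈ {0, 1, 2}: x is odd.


Evaluate the predicate on each element: 0:F, 1:T, 2:F.
Witness x = 1 satisfies the predicate.

T


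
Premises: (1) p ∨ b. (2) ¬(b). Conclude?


Disjunctive syllogism: from (P ∨ Q) and ¬P, infer Q.
One disjunct, 'b', is ruled out; the other must hold.

p


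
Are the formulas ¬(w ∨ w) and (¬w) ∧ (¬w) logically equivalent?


Compare truth tables:
w | φ | ψ
---------
F | T | T
T | F | F
The columns φ and ψ agree on every row.

Yes, they are logically equivalent.


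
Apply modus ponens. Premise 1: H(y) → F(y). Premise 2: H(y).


Modus ponens: from (P → Q) and P, infer Q.
P = 'H(y)' is asserted, and P → Q holds, so Q follows.

F(y).


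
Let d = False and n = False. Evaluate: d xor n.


Exclusive or is true when exactly one operand is true.
Substitute: d=False, n=False.
False xor False evaluates to False.

False


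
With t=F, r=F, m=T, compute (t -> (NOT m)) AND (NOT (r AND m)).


Substitute t=F, r=F, m=T:
NOT m = F
t -> (NOT m) = F -> F = T
r AND m = F AND T = F
NOT (r AND m) = T
(t -> (NOT m)) AND (NOT (r AND m)) = T AND T = T

T


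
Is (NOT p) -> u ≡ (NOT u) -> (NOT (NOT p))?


Compare truth tables:
p | u | φ | ψ
-------------
F | F | F | F
T | F | T | T
F | T | T | T
T | T | T | T
The columns φ and ψ agree on every row.

Yes, they are logically equivalent.


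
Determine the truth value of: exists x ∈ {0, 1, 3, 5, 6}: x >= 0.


Evaluate the predicate on each element: 0:True, 1:True, 3:True, 5:True, 6:True.
Witness x = 0 satisfies the predicate.

True


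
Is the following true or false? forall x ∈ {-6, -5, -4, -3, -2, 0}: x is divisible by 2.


Evaluate the predicate on each element: -6:True, -5:False, -4:True, -3:False, -2:True, 0:True.
Counterexample x = -5 fails the predicate.

False


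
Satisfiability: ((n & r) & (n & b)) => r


Search for a satisfying assignment over {b, n, r}.
Try b=False, n=False, r=False: the formula evaluates to True.
A satisfying assignment exists.

Satisfiable.


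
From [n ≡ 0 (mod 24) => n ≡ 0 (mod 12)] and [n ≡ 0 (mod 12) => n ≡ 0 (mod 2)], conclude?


Hypothetical syllogism: from (P → Q) and (Q → R), infer (P → R).
Chain the two implications through the shared middle term 'n ≡ 0 (mod 12)'.

n ≡ 0 (mod 24) => n ≡ 0 (mod 2)


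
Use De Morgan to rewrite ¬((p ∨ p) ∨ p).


De Morgan: the negation of a disjunction is the conjunction of the negations.
Distribute ¬ across ∨, flipping it to ∧, and negate each literal.

((¬p) ∧ (¬p)) ∧ (¬p)


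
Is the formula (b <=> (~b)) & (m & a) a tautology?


Build the truth table over {a, b, m}:
a | b | m | φ
-------------
False | False | False | False
True | False | False | False
False | True | False | False
True | True | False | False
False | False | True | False
True | False | True | False
False | True | True | False
True | True | True | False
Counterexample at row 1: with a=False, b=False, m=False, the formula is False.

No, it is not a tautology.


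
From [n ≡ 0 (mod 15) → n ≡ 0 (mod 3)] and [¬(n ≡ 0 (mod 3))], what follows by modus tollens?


Modus tollens: from (P → Q) and ¬Q, infer ¬P.
Q = 'n ≡ 0 (mod 3)' is denied; since P → Q, P must also fail.

Not (n ≡ 0 (mod 15)).


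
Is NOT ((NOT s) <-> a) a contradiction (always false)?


Truth table over {a, s}:
a | s | φ
---------
F | F | T
T | F | F
F | T | F
T | T | T
Satisfying assignment at row 1: a=F, s=F gives T.

No, it is not a contradiction.


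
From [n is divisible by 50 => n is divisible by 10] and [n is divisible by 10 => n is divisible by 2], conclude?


Hypothetical syllogism: from (P → Q) and (Q → R), infer (P → R).
Chain the two implications through the shared middle term 'n is divisible by 10'.

n is divisible by 50 => n is divisible by 2


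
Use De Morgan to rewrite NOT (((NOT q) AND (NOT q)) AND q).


De Morgan: the negation of a conjunction is the disjunction of the negations.
Distribute NOT across AND, flipping it to OR, and negate each literal.

(q OR q) OR (NOT q)


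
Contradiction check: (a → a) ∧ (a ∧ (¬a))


Truth table over {a}:
a | φ
-----
F | F
T | F
Every row is false.

Yes, it is a contradiction.


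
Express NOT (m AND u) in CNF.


Step 1: Apply De Morgan: ¬(m ∧ u) = ¬m ∨ ¬u.

(NOT m) OR (NOT u)


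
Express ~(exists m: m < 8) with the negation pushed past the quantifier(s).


¬(forall x: φ) = exists x: ¬φ, and ¬(exists x: φ) = forall x: ¬φ.
Apply to the existential statement.

forall m: ~(m < 8)


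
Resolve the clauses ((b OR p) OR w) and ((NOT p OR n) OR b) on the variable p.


The clauses contain complementary literals p and NOTp.
Resolution eliminates this pair and disjoins the remaining literals (merging duplicates).

((b OR w) OR n)


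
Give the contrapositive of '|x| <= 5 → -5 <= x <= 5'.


The contrapositive of (P → Q) is (¬Q → ¬P); it is logically equivalent to the original.
Here P = '|x| <= 5' and Q = '-5 <= x <= 5'.

If not (-5 <= x <= 5), then not (|x| <= 5).


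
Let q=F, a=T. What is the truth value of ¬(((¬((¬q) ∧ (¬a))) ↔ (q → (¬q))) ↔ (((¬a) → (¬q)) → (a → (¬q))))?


Substitute q=F, a=T:
… (earlier sub-steps elided)
q → (¬q) = F → T = T
(¬((¬q) ∧ (¬a))) ↔ (q → (¬q)) = T ↔ T = T
¬a = F
¬q = T
(¬a) → (¬q) = F → T = T
¬q = T
a → (¬q) = T → T = T
((¬a) → (¬q)) → (a → (¬q)) = T → T = T
((¬((¬q) ∧ (¬a))) ↔ (q → (¬q))) ↔ (((¬a) → (¬q)) → (a → (¬q))) = T ↔ T = T
¬(((¬((¬q) ∧ (¬a))) ↔ (q → (¬q))) ↔ (((¬a) → (¬q)) → (a → (¬q)))) = F

F


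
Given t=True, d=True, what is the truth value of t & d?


Conjunction is true only when both operands are true.
Substitute: t=True, d=True.
True & True evaluates to True.

True


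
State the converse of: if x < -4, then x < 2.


The converse of (P → Q) is (Q → P). It is not in general equivalent to the original.
Here P = 'x < -4' and Q = 'x < 2'.

If x < 2, then x < -4.


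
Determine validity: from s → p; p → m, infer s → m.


This matches the form of hypothetical syllogism: the conclusion follows in every model of the premises.

Valid.


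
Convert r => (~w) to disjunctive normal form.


Step 1: Rewrite r → (¬w) as ¬r ∨ (¬w).

(~r) | (~w)


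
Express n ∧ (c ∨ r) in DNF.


Step 1: Distribute ∧ over ∨: n ∧ (c ∨ r) = (n ∧ c) ∨ (n ∧ r).

(n ∧ c) ∨ (n ∧ r)


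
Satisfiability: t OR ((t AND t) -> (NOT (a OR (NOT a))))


Search for a satisfying assignment over {a, t}.
Try a=F, t=F: the formula evaluates to T.
A satisfying assignment exists.

Satisfiable.


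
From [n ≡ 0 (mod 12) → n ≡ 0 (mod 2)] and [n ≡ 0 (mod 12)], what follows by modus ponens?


Modus ponens: from (P → Q) and P, infer Q.
P = 'n ≡ 0 (mod 12)' is asserted, and P → Q holds, so Q follows.

n ≡ 0 (mod 2).


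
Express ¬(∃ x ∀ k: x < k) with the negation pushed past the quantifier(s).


Negation flips each quantifier (∀↔∃) and negates the inner predicate.
¬(∃ x ∀ k: φ) = ∀ x ∃ k: ¬φ.

∀ x ∃ k: ¬(x < k)


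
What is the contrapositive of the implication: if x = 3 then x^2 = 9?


The contrapositive of (P → Q) is (¬Q → ¬P); it is logically equivalent to the original.
Here P = 'x = 3' and Q = 'x^2 = 9'.

If not (x^2 = 9), then not (x = 3).


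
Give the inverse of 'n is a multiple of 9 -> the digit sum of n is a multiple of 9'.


The inverse of (P → Q) is (¬P → ¬Q). It is equivalent to the converse, not to the original.
Here P = 'n is a multiple of 9' and Q = 'the digit sum of n is a multiple of 9'.

If not (n is a multiple of 9), then not (the digit sum of n is a multiple of 9).


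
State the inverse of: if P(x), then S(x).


The inverse of (P → Q) is (¬P → ¬Q). It is equivalent to the converse, not to the original.
Here P = 'P(x)' and Q = 'S(x)'.

If not (P(x)), then not (S(x)).


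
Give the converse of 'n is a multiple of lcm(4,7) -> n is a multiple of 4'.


The converse of (P → Q) is (Q → P). It is not in general equivalent to the original.
Here P = 'n is a multiple of lcm(4,7)' and Q = 'n is a multiple of 4'.

If n is a multiple of 4, then n is a multiple of lcm(4,7).


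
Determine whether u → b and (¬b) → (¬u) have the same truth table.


Compare truth tables:
b | u | φ | ψ
-------------
F | F | T | T
T | F | T | T
F | T | F | F
T | T | T | T
The columns φ and ψ agree on every row.

Yes, they are logically equivalent.


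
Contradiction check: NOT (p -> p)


Truth table over {p}:
p | φ
-----
F | F
T | F
Every row is false.

Yes, it is a contradiction.


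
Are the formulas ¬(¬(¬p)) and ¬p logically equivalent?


Compare truth tables:
p | φ | ψ
---------
F | T | T
T | F | F
The columns φ and ψ agree on every row.

Yes, they are logically equivalent.


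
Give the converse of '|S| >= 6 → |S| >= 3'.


The converse of (P → Q) is (Q → P). It is not in general equivalent to the original.
Here P = '|S| >= 6' and Q = '|S| >= 3'.

If |S| >= 3, then |S| >= 6.


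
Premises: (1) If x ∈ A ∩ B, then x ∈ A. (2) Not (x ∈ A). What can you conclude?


Modus tollens: from (P → Q) and ¬Q, infer ¬P.
Q = 'x ∈ A' is denied; since P → Q, P must also fail.

Not (x ∈ A ∩ B).


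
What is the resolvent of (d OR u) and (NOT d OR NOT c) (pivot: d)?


The clauses contain complementary literals d and NOTd.
Resolution eliminates this pair and disjoins the remaining literals (merging duplicates).

(u OR NOT c)


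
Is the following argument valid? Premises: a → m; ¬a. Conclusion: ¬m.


This is denying the antecedent (fallacy). There exist truth assignments where the premises are all true but the conclusion is false.

Invalid.


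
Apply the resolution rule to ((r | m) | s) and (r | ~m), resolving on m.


The clauses contain complementary literals m and ~m.
Resolution eliminates this pair and disjoins the remaining literals (merging duplicates).

(r | s)


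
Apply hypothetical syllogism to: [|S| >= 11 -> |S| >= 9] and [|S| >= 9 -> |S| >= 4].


Hypothetical syllogism: from (P → Q) and (Q → R), infer (P → R).
Chain the two implications through the shared middle term '|S| >= 9'.

|S| >= 11 -> |S| >= 4


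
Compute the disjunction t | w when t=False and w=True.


Disjunction is false only when both operands are false.
Substitute: t=False, w=True.
False | True evaluates to True.

True


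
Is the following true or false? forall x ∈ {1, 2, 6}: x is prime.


Evaluate the predicate on each element: 1:False, 2:True, 6:False.
Counterexample x = 1 fails the predicate.

False


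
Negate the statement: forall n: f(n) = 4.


¬(forall x: φ) = exists x: ¬φ, and ¬(exists x: φ) = forall x: ¬φ.
Apply to the universal statement.

exists n: ~(f(n) = 4)


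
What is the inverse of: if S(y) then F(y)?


The inverse of (P → Q) is (¬P → ¬Q). It is equivalent to the converse, not to the original.
Here P = 'S(y)' and Q = 'F(y)'.

If not (S(y)), then not (F(y)).


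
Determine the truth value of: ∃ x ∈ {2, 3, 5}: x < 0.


Evaluate the predicate on each element: 2:F, 3:F, 5:F.
No element satisfies the predicate.

F


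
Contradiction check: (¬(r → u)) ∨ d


Truth table over {d, r, u}:
d | r | u | φ
-------------
F | F | F | F
T | F | F | T
F | T | F | T
T | T | F | T
F | F | T | F
T | F | T | T
F | T | T | F
T | T | T | T
Satisfying assignment at row 2: d=T, r=F, u=F gives T.

No, it is not a contradiction.


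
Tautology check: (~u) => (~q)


Build the truth table over {q, u}:
q | u | φ
---------
False | False | True
True | False | False
False | True | True
True | True | True
Counterexample at row 2: with q=True, u=False, the formula is False.

No, it is not a tautology.


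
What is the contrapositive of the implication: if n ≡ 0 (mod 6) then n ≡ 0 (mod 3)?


The contrapositive of (P → Q) is (¬Q → ¬P); it is logically equivalent to the original.
Here P = 'n ≡ 0 (mod 6)' and Q = 'n ≡ 0 (mod 3)'.

If not (n ≡ 0 (mod 3)), then not (n ≡ 0 (mod 6)).


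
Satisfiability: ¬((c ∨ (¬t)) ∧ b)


Search for a satisfying assignment over {b, c, t}.
Try b=F, c=F, t=F: the formula evaluates to T.
A satisfying assignment exists.

Satisfiable.


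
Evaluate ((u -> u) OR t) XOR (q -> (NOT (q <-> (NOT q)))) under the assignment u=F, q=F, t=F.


Substitute u=F, q=F, t=F:
u -> u = F -> F = T
(u -> u) OR t = T OR F = T
NOT q = T
q <-> (NOT q) = F <-> T = F
NOT (q <-> (NOT q)) = T
q -> (NOT (q <-> (NOT q))) = F -> T = T
((u -> u) OR t) XOR (q -> (NOT (q <-> (NOT q)))) = T XOR T = F

F


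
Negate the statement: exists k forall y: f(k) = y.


Negation flips each quantifier (∀↔∃) and negates the inner predicate.
¬(exists k forall y: φ) = forall k exists y: ¬φ.

forall k exists y: ~(f(k) = y)


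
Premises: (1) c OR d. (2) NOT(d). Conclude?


Disjunctive syllogism: from (P ∨ Q) and ¬P, infer Q.
One disjunct, 'd', is ruled out; the other must hold.

c


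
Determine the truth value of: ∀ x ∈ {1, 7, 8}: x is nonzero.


Evaluate the predicate on each element: 1:T, 7:T, 8:T.
Every element satisfies the predicate.

T


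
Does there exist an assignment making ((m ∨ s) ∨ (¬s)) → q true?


Search for a satisfying assignment over {m, q, s}.
Try m=F, q=T, s=F: the formula evaluates to T.
A satisfying assignment exists.

Satisfiable.


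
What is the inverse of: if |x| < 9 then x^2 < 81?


The inverse of (P → Q) is (¬P → ¬Q). It is equivalent to the converse, not to the original.
Here P = '|x| < 9' and Q = 'x^2 < 81'.

If not (|x| < 9), then not (x^2 < 81).


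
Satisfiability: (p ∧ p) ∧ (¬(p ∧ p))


Check all 2 assignments over {p}:
p | φ
-----
F | F
T | F
No assignment makes the formula true.

Unsatisfiable.


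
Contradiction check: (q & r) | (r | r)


Truth table over {q, r}:
q | r | φ
---------
False | False | False
True | False | False
False | True | True
True | True | True
Satisfying assignment at row 3: q=False, r=True gives True.

No, it is not a contradiction.


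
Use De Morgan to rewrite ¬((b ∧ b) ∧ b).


De Morgan: the negation of a conjunction is the disjunction of the negations.
Distribute ¬ across ∧, flipping it to ∨, and negate each literal.

((¬b) ∨ (¬b)) ∨ (¬b)


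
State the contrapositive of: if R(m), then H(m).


The contrapositive of (P → Q) is (¬Q → ¬P); it is logically equivalent to the original.
Here P = 'R(m)' and Q = 'H(m)'.

If not (H(m)), then not (R(m)).


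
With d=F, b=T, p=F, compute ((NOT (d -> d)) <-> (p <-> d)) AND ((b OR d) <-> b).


Substitute d=F, b=T, p=F:
d -> d = F -> F = T
NOT (d -> d) = F
p <-> d = F <-> F = T
(NOT (d -> d)) <-> (p <-> d) = F <-> T = F
b OR d = T OR F = T
(b OR d) <-> b = T <-> T = T
((NOT (d -> d)) <-> (p <-> d)) AND ((b OR d) <-> b) = F AND T = F

F


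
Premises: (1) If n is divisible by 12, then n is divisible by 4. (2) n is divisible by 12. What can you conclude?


Modus ponens: from (P → Q) and P, infer Q.
P = 'n is divisible by 12' is asserted, and P → Q holds, so Q follows.

n is divisible by 4.


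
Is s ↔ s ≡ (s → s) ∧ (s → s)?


Compare truth tables:
s | φ | ψ
---------
F | T | T
T | T | T
The columns φ and ψ agree on every row.

Yes, they are logically equivalent.


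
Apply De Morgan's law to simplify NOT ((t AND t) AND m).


De Morgan: the negation of a conjunction is the disjunction of the negations.
Distribute NOT across AND, flipping it to OR, and negate each literal.

((NOT t) OR (NOT t)) OR (NOT m)


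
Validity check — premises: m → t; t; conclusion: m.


This is affirming the consequent (fallacy). There exist truth assignments where the premises are all true but the conclusion is false.

Invalid.


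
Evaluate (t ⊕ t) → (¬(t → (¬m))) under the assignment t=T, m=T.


Substitute t=T, m=T:
t ⊕ t = T ⊕ T = F
¬m = F
t → (¬m) = T → F = F
¬(t → (¬m)) = T
(t ⊕ t) → (¬(t → (¬m))) = F → T = T

T


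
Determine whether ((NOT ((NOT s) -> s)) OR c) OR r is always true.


Build the truth table over {c, r, s}:
c | r | s | φ
-------------
F | F | F | T
T | F | F | T
F | T | F | T
T | T | F | T
F | F | T | F
T | F | T | T
F | T | T | T
T | T | T | T
Counterexample at row 5: with c=F, r=F, s=T, the formula is F.

No, it is not a tautology.


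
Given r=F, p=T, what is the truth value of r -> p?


Implication is false only when antecedent is true and consequent is false.
Substitute: r=F, p=T.
F -> T evaluates to T.

T


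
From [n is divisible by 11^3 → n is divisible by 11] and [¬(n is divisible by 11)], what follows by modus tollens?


Modus tollens: from (P → Q) and ¬Q, infer ¬P.
Q = 'n is divisible by 11' is denied; since P → Q, P must also fail.

Not (n is divisible by 11^3).


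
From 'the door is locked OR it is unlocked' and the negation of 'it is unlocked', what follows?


Disjunctive syllogism: from (P ∨ Q) and ¬P, infer Q.
One disjunct, 'it is unlocked', is ruled out; the other must hold.

the door is locked


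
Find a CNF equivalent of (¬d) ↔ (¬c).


Step 1: Rewrite (¬d) ↔ (¬c) as ((¬d) → (¬c)) ∧ ((¬c) → (¬d)).
Step 2: Rewrite each implication as a disjunction.
Step 3: Eliminate any double negations (¬¬X = X).

(d ∨ (¬c)) ∧ (c ∨ (¬d))


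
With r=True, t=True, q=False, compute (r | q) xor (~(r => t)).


Substitute r=True, t=True, q=False:
r | q = True | False = True
r => t = True => True = True
~(r => t) = False
(r | q) xor (~(r => t)) = True xor False = True

True


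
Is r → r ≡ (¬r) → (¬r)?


Compare truth tables:
r | φ | ψ
---------
F | T | T
T | T | T
The columns φ and ψ agree on every row.

Yes, they are logically equivalent.


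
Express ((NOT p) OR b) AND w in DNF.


Step 1: Distribute ∧ over ∨: ((¬p) ∨ b) ∧ w = ((¬p) ∧ w) ∨ (b ∧ w).

((NOT p) AND w) OR (b AND w)


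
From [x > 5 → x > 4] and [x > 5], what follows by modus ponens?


Modus ponens: from (P → Q) and P, infer Q.
P = 'x > 5' is asserted, and P → Q holds, so Q follows.

x > 4.


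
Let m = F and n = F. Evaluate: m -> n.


Implication is false only when antecedent is true and consequent is false.
Substitute: m=F, n=F.
F -> F evaluates to T.

T


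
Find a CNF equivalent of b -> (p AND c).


Step 1: Rewrite b → (p ∧ c) as ¬b ∨ (p ∧ c).
Step 2: Distribute ∨ over ∧.

((NOT b) OR p) AND ((NOT b) OR c)


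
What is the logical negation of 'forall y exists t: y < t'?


Negation flips each quantifier (∀↔∃) and negates the inner predicate.
¬(forall y exists t: φ) = exists y forall t: ¬φ.

exists y forall t: ~(y < t)


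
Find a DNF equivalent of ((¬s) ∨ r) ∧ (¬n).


Step 1: Distribute ∧ over ∨: ((¬s) ∨ r) ∧ (¬n) = ((¬s) ∧ (¬n)) ∨ (r ∧ (¬n)).

((¬s) ∧ (¬n)) ∨ (r ∧ (¬n))


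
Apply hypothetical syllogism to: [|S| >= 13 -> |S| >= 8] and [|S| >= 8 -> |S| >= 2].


Hypothetical syllogism: from (P → Q) and (Q → R), infer (P → R).
Chain the two implications through the shared middle term '|S| >= 8'.

|S| >= 13 -> |S| >= 2


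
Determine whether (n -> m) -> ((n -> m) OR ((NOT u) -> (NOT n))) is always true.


Build the truth table over {m, n, u}:
m | n | u | φ
-------------
F | F | F | T
T | F | F | T
F | T | F | T
T | T | F | T
F | F | T | T
T | F | T | T
F | T | T | T
T | T | T | T
Every row evaluates to true.

Yes, it is a tautology.


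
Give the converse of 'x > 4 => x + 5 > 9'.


The converse of (P → Q) is (Q → P). It is not in general equivalent to the original.
Here P = 'x > 4' and Q = 'x + 5 > 9'.

If x + 5 > 9, then x > 4.
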